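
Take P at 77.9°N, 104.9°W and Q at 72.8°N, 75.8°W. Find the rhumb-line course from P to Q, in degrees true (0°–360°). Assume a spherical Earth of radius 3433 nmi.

125.0°

Meridional parts: M(φ₁)=+2.2444, M(φ₂)=+1.8889 → ΔM = -0.3555;  Δλ = +0.5079 rad
tan C = Δλ / ΔM = -1.4286 → C = 124.99°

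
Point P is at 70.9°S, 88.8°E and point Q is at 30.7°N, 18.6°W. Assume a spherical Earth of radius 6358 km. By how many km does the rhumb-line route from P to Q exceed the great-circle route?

615 km

Great circle: cos σ = sin φ₁ sin φ₂ + cos φ₁ cos φ₂ cos Δλ,  σ = 2.1731 rad → d_gc = 13816.8 km
Rhumb line: Δψ = +2.3458, q = Δφ/Δψ = 0.7559, d_rh = R√(Δφ²+q²Δλ²) = 14431.7 km
Excess = 14431.7 − 13816.8 = 614.9 ≈ 615 km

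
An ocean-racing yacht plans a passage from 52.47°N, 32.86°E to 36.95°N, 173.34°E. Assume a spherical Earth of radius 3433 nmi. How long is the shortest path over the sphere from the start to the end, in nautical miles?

cos σ = sin φ₁ sin φ₂ + cos φ₁ cos φ₂ cos Δλ
      = sin(52.47°)sin(36.95°) + cos(52.47°)cos(36.95°)cos(140.48°) = 0.1012
σ = 84.194° → d = Rσ = 3433·1.46946 = 5045 nmi

5045 nmi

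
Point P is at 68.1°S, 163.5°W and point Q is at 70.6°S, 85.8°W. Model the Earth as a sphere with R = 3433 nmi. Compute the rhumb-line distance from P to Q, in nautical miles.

1647 nmi

Δψ = ln[tan(π/4+φ₂/2)/tan(π/4+φ₁/2)] = -0.1239;  Δφ = -0.0436 rad,  Δλ = +1.3561 rad
q = Δφ/Δψ = 0.3522
d = R·√(Δφ² + q²Δλ²) = 3433·0.47966 = 1647 nmi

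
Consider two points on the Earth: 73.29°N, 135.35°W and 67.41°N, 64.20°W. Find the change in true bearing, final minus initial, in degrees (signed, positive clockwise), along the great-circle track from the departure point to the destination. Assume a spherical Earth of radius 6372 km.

Initial bearing θ₁ = atan2(sin Δλ cos φ₂, cos φ₁ sin φ₂ − sin φ₁ cos φ₂ cos Δλ) = 68.04°
Final bearing θ₂ = (initial bearing from the destination back to the start) + 180° = 136.04°
Δθ = θ₂ − θ₁ = +68.0°

+68.0°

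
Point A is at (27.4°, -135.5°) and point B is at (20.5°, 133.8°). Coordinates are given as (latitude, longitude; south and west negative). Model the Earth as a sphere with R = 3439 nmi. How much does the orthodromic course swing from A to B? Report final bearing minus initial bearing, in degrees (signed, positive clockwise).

-44.8°

Initial bearing θ₁ = atan2(sin Δλ cos φ₂, cos φ₁ sin φ₂ − sin φ₁ cos φ₂ cos Δλ) = 288.65°
Final bearing θ₂ = (initial bearing from the destination back to the start) + 180° = 243.90°
Δθ = θ₂ − θ₁ = -44.8°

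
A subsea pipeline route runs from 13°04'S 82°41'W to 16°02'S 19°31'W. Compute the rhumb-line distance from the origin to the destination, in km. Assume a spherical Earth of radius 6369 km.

6804 km

Δψ = ln[tan(π/4+φ₂/2)/tan(π/4+φ₁/2)] = -0.0535;  Δφ = -0.0518 rad,  Δλ = +1.1025 rad
q = Δφ/Δψ = 0.9678
d = R·√(Δφ² + q²Δλ²) = 6369·1.06823 = 6804 km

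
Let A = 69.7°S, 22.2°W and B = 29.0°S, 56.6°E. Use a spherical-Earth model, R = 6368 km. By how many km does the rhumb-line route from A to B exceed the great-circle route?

342 km

Great circle: cos σ = sin φ₁ sin φ₂ + cos φ₁ cos φ₂ cos Δλ,  σ = 1.0314 rad → d_gc = 6567.8 km
Rhumb line: Δψ = +1.1910, q = Δφ/Δψ = 0.5964, d_rh = R√(Δφ²+q²Δλ²) = 6910.1 km
Excess = 6910.1 − 6567.8 = 342.3 ≈ 342 km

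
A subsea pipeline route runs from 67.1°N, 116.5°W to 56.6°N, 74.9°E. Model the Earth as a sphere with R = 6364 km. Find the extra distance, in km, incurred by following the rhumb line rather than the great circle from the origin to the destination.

Great circle: cos σ = sin φ₁ sin φ₂ + cos φ₁ cos φ₂ cos Δλ,  σ = 0.9775 rad → d_gc = 6221.0 km
Rhumb line: Δψ = -0.3929, q = Δφ/Δψ = 0.4665, d_rh = R√(Δφ²+q²Δλ²) = 8812.8 km
Excess = 8812.8 − 6221.0 = 2591.8 ≈ 2592 km

2592 km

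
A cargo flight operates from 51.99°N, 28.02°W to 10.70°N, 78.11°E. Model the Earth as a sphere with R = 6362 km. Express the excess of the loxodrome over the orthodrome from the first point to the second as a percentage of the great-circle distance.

Great circle: σ = 1.5926 rad → d_gc = Rσ = 10132.2 km
Rhumb: Δφ = -0.7206, Δλ = +1.8523, Δψ = -0.8780, q = Δφ/Δψ = 0.8208 → d_rh = R√(Δφ²+q²Δλ²) = 10703.7 km
Excess = (10703.7 − 10132.2) / 10132.2 = 571.5 / 10132.2 = 5.64% ≈ 5.6%

5.6%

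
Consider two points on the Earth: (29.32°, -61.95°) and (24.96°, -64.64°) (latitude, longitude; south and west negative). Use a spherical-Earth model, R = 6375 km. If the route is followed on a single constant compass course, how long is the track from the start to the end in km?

553 km

Δψ = ln[tan(π/4+φ₂/2)/tan(π/4+φ₁/2)] = -0.0855;  Δφ = -0.0761 rad,  Δλ = -0.0469 rad
q = Δφ/Δψ = 0.8896
d = R·√(Δφ² + q²Δλ²) = 6375·0.08680 = 553 km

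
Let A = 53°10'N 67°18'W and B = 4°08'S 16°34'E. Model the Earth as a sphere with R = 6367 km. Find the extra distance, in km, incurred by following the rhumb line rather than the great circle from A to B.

226 km

Great circle: cos σ = sin φ₁ sin φ₂ + cos φ₁ cos φ₂ cos Δλ,  σ = 1.5646 rad → d_gc = 9961.82 km
Rhumb line: Δψ = -1.1719, q = Δφ/Δψ = 0.8534, d_rh = R√(Δφ²+q²Δλ²) = 10188.26 km
Excess = 10188.26 − 9961.82 = 226.44 ≈ 226 km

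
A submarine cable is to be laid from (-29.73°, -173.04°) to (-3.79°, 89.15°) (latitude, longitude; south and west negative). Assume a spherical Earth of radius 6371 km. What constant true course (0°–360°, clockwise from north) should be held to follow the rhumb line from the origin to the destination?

Δψ = ln[tan(π/4+φ₂/2)/tan(π/4+φ₁/2)] = +0.4777
Δλ = -1.7071 rad (taken the short way round)
course = atan2(Δλ, Δψ) = 285.63°

285.6°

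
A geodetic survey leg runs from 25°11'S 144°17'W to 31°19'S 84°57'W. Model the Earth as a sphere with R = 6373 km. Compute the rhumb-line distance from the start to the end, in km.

Rhumb course C = atan2(Δλ, Δψ) with Δψ = ln[tan(π/4+φ₂/2)/tan(π/4+φ₁/2)] = -0.1216, Δλ = +1.0356 → C = 96.70°
d = R·|Δφ| / |cos C| = 6373·0.10705 / 0.11664 = 5849 km

5849 km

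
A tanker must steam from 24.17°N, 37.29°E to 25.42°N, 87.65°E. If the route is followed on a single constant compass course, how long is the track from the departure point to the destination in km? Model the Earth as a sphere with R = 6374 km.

5088 km

Δψ = ln[tan(π/4+φ₂/2)/tan(π/4+φ₁/2)] = +0.0240;  Δφ = +0.0218 rad,  Δλ = +0.8789 rad
q = Δφ/Δψ = 0.9078
d = R·√(Δφ² + q²Δλ²) = 6374·0.79820 = 5088 km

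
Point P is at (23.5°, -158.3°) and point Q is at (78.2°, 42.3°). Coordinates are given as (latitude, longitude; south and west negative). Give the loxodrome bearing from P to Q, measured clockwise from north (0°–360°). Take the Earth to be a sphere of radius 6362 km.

Δψ = ln[tan(π/4+φ₂/2)/tan(π/4+φ₁/2)] = +1.8476
Δλ = -2.7821 rad (taken the short way round)
course = atan2(Δλ, Δψ) = 303.59°

303.6°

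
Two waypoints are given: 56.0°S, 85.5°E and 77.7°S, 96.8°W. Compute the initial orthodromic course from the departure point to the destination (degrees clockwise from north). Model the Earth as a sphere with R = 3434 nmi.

θ = atan2( sin Δλ·cos φ₂ ,  cos φ₁ sin φ₂ − sin φ₁ cos φ₂ cos Δλ )
  = atan2(+0.0085, -0.7228) = 179.32°

179.3°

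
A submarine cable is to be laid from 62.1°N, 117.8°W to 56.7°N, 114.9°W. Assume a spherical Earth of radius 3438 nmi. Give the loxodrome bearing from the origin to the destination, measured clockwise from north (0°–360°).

164.7°

Meridional parts: M(φ₁)=+1.3927, M(φ₂)=+1.2071 → ΔM = -0.1856;  Δλ = +0.0506 rad
tan C = Δλ / ΔM = -0.2727 → C = 164.75°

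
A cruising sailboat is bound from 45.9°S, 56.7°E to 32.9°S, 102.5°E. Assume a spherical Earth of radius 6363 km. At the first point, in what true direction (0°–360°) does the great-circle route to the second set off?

N = sin Δλ·cos φ₂ = +0.6019;  D = cos φ₁ sin φ₂ − sin φ₁ cos φ₂ cos Δλ = +0.0424
initial course = atan2(N, D) = 85.97°

86.0°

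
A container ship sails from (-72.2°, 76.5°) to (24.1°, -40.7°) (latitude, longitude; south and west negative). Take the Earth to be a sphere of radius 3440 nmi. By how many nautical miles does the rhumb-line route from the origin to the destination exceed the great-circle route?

Great circle: cos σ = sin φ₁ sin φ₂ + cos φ₁ cos φ₂ cos Δλ,  σ = 2.1134 rad → d_gc = 7270.0 nmi
Rhumb line: Δψ = +2.2877, q = Δφ/Δψ = 0.7347, d_rh = R√(Δφ²+q²Δλ²) = 7756.0 nmi
Excess = 7756.0 − 7270.0 = 486.0 ≈ 486 nmi

486 nmi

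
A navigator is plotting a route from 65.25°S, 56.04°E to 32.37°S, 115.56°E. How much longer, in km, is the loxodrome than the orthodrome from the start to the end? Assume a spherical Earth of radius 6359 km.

149 km

Great circle: cos σ = sin φ₁ sin φ₂ + cos φ₁ cos φ₂ cos Δλ,  σ = 0.8425 rad → d_gc = 5357.7 km
Rhumb line: Δψ = +0.9192, q = Δφ/Δψ = 0.6243, d_rh = R√(Δφ²+q²Δλ²) = 5506.9 km
Excess = 5506.9 − 5357.7 = 149.2 ≈ 149 km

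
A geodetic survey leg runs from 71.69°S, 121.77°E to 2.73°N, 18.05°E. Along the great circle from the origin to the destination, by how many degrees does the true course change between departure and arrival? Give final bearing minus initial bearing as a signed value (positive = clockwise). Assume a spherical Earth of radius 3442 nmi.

+84.3°

Initial bearing θ₁ = atan2(sin Δλ cos φ₂, cos φ₁ sin φ₂ − sin φ₁ cos φ₂ cos Δλ) = 257.79°
Final bearing θ₂ = (initial bearing from the destination back to the start) + 180° = 342.10°
Δθ = θ₂ − θ₁ = +84.3°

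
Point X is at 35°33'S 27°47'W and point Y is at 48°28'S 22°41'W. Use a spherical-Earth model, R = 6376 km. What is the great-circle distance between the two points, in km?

1497 km

cos σ = sin φ₁ sin φ₂ + cos φ₁ cos φ₂ cos Δλ
      = sin(-35.55°)sin(-48.47°) + cos(-35.55°)cos(-48.47°)cos(5.10°) = 0.9726
σ = 13.453° → d = Rσ = 6376·0.23480 = 1497 km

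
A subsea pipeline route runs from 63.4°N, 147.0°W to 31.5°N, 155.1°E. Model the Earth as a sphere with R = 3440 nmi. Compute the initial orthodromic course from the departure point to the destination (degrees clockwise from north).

256.7°

N = sin Δλ·cos φ₂ = -0.7223;  D = cos φ₁ sin φ₂ − sin φ₁ cos φ₂ cos Δλ = -0.1712
initial course = atan2(N, D) = 256.67°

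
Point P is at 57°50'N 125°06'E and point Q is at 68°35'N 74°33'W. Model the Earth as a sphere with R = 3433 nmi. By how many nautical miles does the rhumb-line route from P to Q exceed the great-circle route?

1160 nmi

Great circle: cos σ = sin φ₁ sin φ₂ + cos φ₁ cos φ₂ cos Δλ,  σ = 0.9211 rad → d_gc = 3162.0 nmi
Rhumb line: Δψ = +0.4218, q = Δφ/Δψ = 0.4448, d_rh = R√(Δφ²+q²Δλ²) = 4322.1 nmi
Excess = 4322.1 − 3162.0 = 1160.1 ≈ 1160 nmi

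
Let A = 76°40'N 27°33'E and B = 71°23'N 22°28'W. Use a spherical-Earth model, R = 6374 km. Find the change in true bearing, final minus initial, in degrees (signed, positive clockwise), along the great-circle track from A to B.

-48.4°

Initial bearing θ₁ = atan2(sin Δλ cos φ₂, cos φ₁ sin φ₂ − sin φ₁ cos φ₂ cos Δλ) = 274.43°
Final bearing θ₂ = (initial bearing from the destination back to the start) + 180° = 226.07°
Δθ = θ₂ − θ₁ = -48.4°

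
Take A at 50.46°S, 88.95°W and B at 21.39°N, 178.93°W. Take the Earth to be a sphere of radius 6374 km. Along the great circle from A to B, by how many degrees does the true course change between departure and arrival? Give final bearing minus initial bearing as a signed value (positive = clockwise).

+34.4°

At departure: θ₁ = atan2(sin Δλ cos φ₂, cos φ₁ sin φ₂ − sin φ₁ cos φ₂ cos Δλ) = 284.02°
At arrival: θ₂ = atan2(sin Δλ cos φ₁, −cos φ₂ sin φ₁ + sin φ₂ cos φ₁ cos Δλ) = 318.44°
Δθ = θ₂ − θ₁ = +34.4°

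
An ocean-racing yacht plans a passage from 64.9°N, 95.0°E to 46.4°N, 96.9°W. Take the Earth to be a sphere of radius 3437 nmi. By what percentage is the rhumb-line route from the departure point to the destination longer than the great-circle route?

38.3%

Great circle: σ = 1.1923 rad → d_gc = Rσ = 4097.9 nmi
Rhumb: Δφ = -0.3229, Δλ = +2.9339, Δψ = -0.5860, q = Δφ/Δψ = 0.5510 → d_rh = R√(Δφ²+q²Δλ²) = 5666.2 nmi
Excess = (5666.2 − 4097.9) / 4097.9 = 1568.3 / 4097.9 = 38.27% ≈ 38.3%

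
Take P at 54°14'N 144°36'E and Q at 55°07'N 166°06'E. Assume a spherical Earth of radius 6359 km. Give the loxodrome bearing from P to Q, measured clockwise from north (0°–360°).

85.9°

Δψ = ln[tan(π/4+φ₂/2)/tan(π/4+φ₁/2)] = +0.0267
Δλ = +0.3752 rad (taken the short way round)
course = atan2(Δλ, Δψ) = 85.94°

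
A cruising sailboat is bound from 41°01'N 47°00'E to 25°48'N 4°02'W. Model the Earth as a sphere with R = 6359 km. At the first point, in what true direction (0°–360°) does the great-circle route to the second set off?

266.5°

N = sin Δλ·cos φ₂ = -0.7000;  D = cos φ₁ sin φ₂ − sin φ₁ cos φ₂ cos Δλ = -0.0432
initial course = atan2(N, D) = 266.47°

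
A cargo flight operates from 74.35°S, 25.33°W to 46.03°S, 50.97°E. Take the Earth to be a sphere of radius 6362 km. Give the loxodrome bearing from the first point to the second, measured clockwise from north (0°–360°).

51.0°

Meridional parts: M(φ₁)=-1.9847, M(φ₂)=-0.9070 → ΔM = +1.0776;  Δλ = +1.3317 rad
tan C = Δλ / ΔM = +1.2358 → C = 51.02°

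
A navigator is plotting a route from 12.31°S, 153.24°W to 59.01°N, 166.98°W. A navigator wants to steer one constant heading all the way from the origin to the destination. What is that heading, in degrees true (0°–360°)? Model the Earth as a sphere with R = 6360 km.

350.9°

Δψ = ln[tan(π/4+φ₂/2)/tan(π/4+φ₁/2)] = +1.4994
Δλ = -0.2398 rad (taken the short way round)
course = atan2(Δλ, Δψ) = 350.91°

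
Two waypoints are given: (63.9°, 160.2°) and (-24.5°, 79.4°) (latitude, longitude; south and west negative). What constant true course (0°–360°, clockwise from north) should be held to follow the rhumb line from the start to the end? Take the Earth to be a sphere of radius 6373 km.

Meridional parts: M(φ₁)=+1.4619, M(φ₂)=-0.4413 → ΔM = -1.9032;  Δλ = -1.4102 rad
tan C = Δλ / ΔM = +0.7410 → C = 216.54°

216.5°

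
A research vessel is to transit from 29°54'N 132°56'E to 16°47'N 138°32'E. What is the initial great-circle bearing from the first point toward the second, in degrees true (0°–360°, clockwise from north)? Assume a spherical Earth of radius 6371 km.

157.4°

N = sin Δλ·cos φ₂ = +0.0934;  D = cos φ₁ sin φ₂ − sin φ₁ cos φ₂ cos Δλ = -0.2247
initial course = atan2(N, D) = 157.42°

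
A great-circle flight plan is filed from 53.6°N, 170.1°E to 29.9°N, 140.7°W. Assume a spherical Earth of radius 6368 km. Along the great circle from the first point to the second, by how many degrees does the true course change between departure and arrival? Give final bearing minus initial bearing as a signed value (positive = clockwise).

+34.6°

At departure: θ₁ = atan2(sin Δλ cos φ₂, cos φ₁ sin φ₂ − sin φ₁ cos φ₂ cos Δλ) = 103.71°
At arrival: θ₂ = atan2(sin Δλ cos φ₁, −cos φ₂ sin φ₁ + sin φ₂ cos φ₁ cos Δλ) = 138.32°
Δθ = θ₂ − θ₁ = +34.6°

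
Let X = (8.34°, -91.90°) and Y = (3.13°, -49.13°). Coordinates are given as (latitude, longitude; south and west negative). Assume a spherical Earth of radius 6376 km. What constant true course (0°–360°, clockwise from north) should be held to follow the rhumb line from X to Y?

97.0°

Meridional parts: M(φ₁)=+0.1461, M(φ₂)=+0.0547 → ΔM = -0.0914;  Δλ = +0.7465 rad
tan C = Δλ / ΔM = -8.1653 → C = 96.98°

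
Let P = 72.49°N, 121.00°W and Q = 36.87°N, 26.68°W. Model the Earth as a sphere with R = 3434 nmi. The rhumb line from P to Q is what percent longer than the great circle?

8.6%

Great circle: σ = 0.9836 rad → d_gc = Rσ = 3377.5 nmi
Rhumb: Δφ = -0.6217, Δλ = +1.6462, Δψ = -1.1776, q = Δφ/Δψ = 0.5279 → d_rh = R√(Δφ²+q²Δλ²) = 3669.3 nmi
Excess = (3669.3 − 3377.5) / 3377.5 = 291.8 / 3377.5 = 8.64% ≈ 8.6%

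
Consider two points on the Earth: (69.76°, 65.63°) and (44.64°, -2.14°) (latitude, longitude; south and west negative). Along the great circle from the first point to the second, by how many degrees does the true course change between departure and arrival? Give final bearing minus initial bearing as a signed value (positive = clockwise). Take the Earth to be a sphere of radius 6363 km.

-60.1°

Initial bearing θ₁ = atan2(sin Δλ cos φ₂, cos φ₁ sin φ₂ − sin φ₁ cos φ₂ cos Δλ) = 269.17°
Final bearing θ₂ = (initial bearing from the destination back to the start) + 180° = 209.09°
Δθ = θ₂ − θ₁ = -60.1°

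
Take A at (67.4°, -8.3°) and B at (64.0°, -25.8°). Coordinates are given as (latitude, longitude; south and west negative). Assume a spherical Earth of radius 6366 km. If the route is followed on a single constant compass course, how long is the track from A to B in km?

Rhumb course C = atan2(Δλ, Δψ) with Δψ = ln[tan(π/4+φ₂/2)/tan(π/4+φ₁/2)] = -0.1444, Δλ = -0.3054 → C = 244.69°
d = R·|Δφ| / |cos C| = 6366·0.05934 / 0.42749 = 884 km

884 km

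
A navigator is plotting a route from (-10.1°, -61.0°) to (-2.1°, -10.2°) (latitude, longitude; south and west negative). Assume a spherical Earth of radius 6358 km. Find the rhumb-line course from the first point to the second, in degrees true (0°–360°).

Meridional parts: M(φ₁)=-0.1772, M(φ₂)=-0.0367 → ΔM = +0.1405;  Δλ = +0.8866 rad
tan C = Δλ / ΔM = +6.3088 → C = 80.99°

81.0°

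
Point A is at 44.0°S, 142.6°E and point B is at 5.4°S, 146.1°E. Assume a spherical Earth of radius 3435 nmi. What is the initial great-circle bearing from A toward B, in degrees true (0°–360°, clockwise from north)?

5.6°

N = sin Δλ·cos φ₂ = +0.0608;  D = cos φ₁ sin φ₂ − sin φ₁ cos φ₂ cos Δλ = +0.6226
initial course = atan2(N, D) = 5.58°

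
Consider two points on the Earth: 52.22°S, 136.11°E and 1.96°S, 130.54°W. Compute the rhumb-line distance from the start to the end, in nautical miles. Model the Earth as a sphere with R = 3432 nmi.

5602 nmi

Δψ = ln[tan(π/4+φ₂/2)/tan(π/4+φ₁/2)] = +1.0382;  Δφ = +0.8772 rad,  Δλ = +1.6293 rad
q = Δφ/Δψ = 0.8449
d = R·√(Δφ² + q²Δλ²) = 3432·1.63234 = 5602 nmi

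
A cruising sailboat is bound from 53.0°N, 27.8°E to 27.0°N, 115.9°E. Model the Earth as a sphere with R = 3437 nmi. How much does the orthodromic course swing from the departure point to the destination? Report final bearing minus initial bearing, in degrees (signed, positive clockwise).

Initial bearing θ₁ = atan2(sin Δλ cos φ₂, cos φ₁ sin φ₂ − sin φ₁ cos φ₂ cos Δλ) = 74.34°
Final bearing θ₂ = (initial bearing from the destination back to the start) + 180° = 139.43°
Δθ = θ₂ − θ₁ = +65.1°

+65.1°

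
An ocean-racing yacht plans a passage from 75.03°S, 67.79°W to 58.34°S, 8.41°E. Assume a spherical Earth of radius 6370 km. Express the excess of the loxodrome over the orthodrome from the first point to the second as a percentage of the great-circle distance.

6.6%

Great circle: σ = 0.5460 rad → d_gc = Rσ = 3477.7 km
Rhumb: Δφ = +0.2913, Δλ = +1.3299, Δψ = +0.7692, q = Δφ/Δψ = 0.3787 → d_rh = R√(Δφ²+q²Δλ²) = 3706.2 km
Excess = (3706.2 − 3477.7) / 3477.7 = 228.5 / 3477.7 = 6.57% ≈ 6.6%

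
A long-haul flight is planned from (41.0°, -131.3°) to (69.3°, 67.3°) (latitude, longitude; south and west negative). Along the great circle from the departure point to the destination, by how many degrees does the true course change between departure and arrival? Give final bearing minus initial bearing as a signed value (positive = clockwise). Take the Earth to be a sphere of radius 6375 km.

Initial bearing θ₁ = atan2(sin Δλ cos φ₂, cos φ₁ sin φ₂ − sin φ₁ cos φ₂ cos Δλ) = 353.06°
Final bearing θ₂ = (initial bearing from the destination back to the start) + 180° = 194.96°
Δθ = θ₂ − θ₁ = -158.1°

-158.1°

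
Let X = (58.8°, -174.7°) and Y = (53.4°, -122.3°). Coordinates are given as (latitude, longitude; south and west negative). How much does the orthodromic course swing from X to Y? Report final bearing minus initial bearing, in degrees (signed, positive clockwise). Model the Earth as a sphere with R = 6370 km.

At departure: θ₁ = atan2(sin Δλ cos φ₂, cos φ₁ sin φ₂ − sin φ₁ cos φ₂ cos Δλ) = 77.50°
At arrival: θ₂ = atan2(sin Δλ cos φ₁, −cos φ₂ sin φ₁ + sin φ₂ cos φ₁ cos Δλ) = 121.98°
Δθ = θ₂ − θ₁ = +44.5°

+44.5°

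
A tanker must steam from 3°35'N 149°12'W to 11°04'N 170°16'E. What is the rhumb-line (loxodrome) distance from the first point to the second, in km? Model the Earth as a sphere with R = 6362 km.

Δψ = ln[tan(π/4+φ₂/2)/tan(π/4+φ₁/2)] = +0.1318;  Δφ = +0.1306 rad,  Δλ = -0.7074 rad
q = Δφ/Δψ = 0.9911
d = R·√(Δφ² + q²Δλ²) = 6362·0.71321 = 4537 km

4537 km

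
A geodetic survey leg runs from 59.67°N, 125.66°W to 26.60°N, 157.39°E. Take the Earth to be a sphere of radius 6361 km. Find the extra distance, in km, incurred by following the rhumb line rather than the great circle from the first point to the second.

Great circle: cos σ = sin φ₁ sin φ₂ + cos φ₁ cos φ₂ cos Δλ,  σ = 1.0605 rad → d_gc = 6745.9 km
Rhumb line: Δψ = -0.8236, q = Δφ/Δψ = 0.7008, d_rh = R√(Δφ²+q²Δλ²) = 7023.0 km
Excess = 7023.0 − 6745.9 = 277.1 ≈ 277 km

277 km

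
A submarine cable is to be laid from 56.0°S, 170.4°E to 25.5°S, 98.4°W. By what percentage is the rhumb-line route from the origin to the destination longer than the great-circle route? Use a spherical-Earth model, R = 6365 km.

5.6%

Great circle: σ = 1.2171 rad → d_gc = Rσ = 7747.0 km
Rhumb: Δφ = +0.5323, Δλ = +1.5917, Δψ = +0.7245, q = Δφ/Δψ = 0.7347 → d_rh = R√(Δφ²+q²Δλ²) = 8178.6 km
Excess = (8178.6 − 7747.0) / 7747.0 = 431.6 / 7747.0 = 5.57% ≈ 5.6%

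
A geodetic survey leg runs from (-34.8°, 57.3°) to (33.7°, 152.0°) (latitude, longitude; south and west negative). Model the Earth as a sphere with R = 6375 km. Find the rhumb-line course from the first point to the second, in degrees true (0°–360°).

Meridional parts: M(φ₁)=-0.6486, M(φ₂)=+0.6254 → ΔM = +1.2739;  Δλ = +1.6528 rad
tan C = Δλ / ΔM = +1.2974 → C = 52.38°

52.4°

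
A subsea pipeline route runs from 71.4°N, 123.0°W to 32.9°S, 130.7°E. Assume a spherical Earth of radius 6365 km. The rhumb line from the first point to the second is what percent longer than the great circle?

Great circle: σ = 2.2018 rad → d_gc = Rσ = 14014.6 km
Rhumb: Δφ = -1.8204, Δλ = -1.8553, Δψ = -2.4180, q = Δφ/Δψ = 0.7528 → d_rh = R√(Δφ²+q²Δλ²) = 14604.3 km
Excess = (14604.3 − 14014.6) / 14014.6 = 589.7 / 14014.6 = 4.21% ≈ 4.2%

4.2%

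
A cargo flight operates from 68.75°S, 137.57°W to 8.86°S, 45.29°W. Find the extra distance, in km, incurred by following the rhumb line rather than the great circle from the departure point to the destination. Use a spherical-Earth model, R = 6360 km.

Great circle: cos σ = sin φ₁ sin φ₂ + cos φ₁ cos φ₂ cos Δλ,  σ = 1.4411 rad → d_gc = 9165.6 km
Rhumb line: Δψ = +1.5182, q = Δφ/Δψ = 0.6885, d_rh = R√(Δφ²+q²Δλ²) = 9691.9 km
Excess = 9691.9 − 9165.6 = 526.3 ≈ 526 km

526 km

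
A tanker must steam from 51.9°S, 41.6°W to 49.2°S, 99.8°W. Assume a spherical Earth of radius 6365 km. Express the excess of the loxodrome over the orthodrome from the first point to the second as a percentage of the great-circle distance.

Great circle: σ = 0.6298 rad → d_gc = Rσ = 4008.5 km
Rhumb: Δφ = +0.0471, Δλ = -1.0158, Δψ = +0.0742, q = Δφ/Δψ = 0.6352 → d_rh = R√(Δφ²+q²Δλ²) = 4117.6 km
Excess = (4117.6 − 4008.5) / 4008.5 = 109.1 / 4008.5 = 2.72% ≈ 2.7%

2.7%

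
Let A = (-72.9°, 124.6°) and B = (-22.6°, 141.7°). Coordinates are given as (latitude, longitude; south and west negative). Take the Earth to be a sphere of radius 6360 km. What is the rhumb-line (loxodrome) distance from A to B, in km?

5694 km

Rhumb course C = atan2(Δλ, Δψ) with Δψ = ln[tan(π/4+φ₂/2)/tan(π/4+φ₁/2)] = +1.4897, Δλ = +0.2985 → C = 11.33°
d = R·|Δφ| / |cos C| = 6360·0.87790 / 0.98052 = 5694 km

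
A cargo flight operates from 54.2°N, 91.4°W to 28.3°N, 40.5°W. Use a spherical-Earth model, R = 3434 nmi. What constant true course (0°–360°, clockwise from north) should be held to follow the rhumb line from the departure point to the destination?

124.7°

Meridional parts: M(φ₁)=+1.1301, M(φ₂)=+0.5153 → ΔM = -0.6148;  Δλ = +0.8884 rad
tan C = Δλ / ΔM = -1.4450 → C = 124.69°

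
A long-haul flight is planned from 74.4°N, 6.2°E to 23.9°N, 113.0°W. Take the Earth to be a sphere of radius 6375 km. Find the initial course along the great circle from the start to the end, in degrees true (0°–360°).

304.0°

N = sin Δλ·cos φ₂ = -0.7981;  D = cos φ₁ sin φ₂ − sin φ₁ cos φ₂ cos Δλ = +0.5385
initial course = atan2(N, D) = 304.01°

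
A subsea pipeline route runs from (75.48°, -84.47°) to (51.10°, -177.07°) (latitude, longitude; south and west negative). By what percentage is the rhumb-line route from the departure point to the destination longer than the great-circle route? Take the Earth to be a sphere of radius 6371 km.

Great circle: σ = 0.7284 rad → d_gc = Rσ = 4640.6 km
Rhumb: Δφ = -0.4255, Δλ = -1.6162, Δψ = -1.0196, q = Δφ/Δψ = 0.4173 → d_rh = R√(Δφ²+q²Δλ²) = 5080.9 km
Excess = (5080.9 − 4640.6) / 4640.6 = 440.3 / 4640.6 = 9.49% ≈ 9.5%

9.5%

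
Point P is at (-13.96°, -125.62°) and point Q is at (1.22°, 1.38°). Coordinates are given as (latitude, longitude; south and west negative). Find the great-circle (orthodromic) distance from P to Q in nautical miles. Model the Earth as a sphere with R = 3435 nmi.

cos σ = sin φ₁ sin φ₂ + cos φ₁ cos φ₂ cos Δλ
      = sin(-13.96°)sin(1.22°) + cos(-13.96°)cos(1.22°)cos(127.00°) = -0.5890
σ = 126.089° → d = Rσ = 3435·2.20067 = 7559 nmi

7559 nmi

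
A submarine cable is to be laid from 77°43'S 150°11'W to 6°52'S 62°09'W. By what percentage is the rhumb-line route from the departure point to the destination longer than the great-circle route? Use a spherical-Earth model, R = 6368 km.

Great circle: σ = 1.4464 rad → d_gc = Rσ = 9210.7 km
Rhumb: Δφ = +1.2366, Δλ = +1.5365, Δψ = +2.1092, q = Δφ/Δψ = 0.5863 → d_rh = R√(Δφ²+q²Δλ²) = 9742.3 km
Excess = (9742.3 − 9210.7) / 9210.7 = 531.6 / 9210.7 = 5.77% ≈ 5.8%

5.8%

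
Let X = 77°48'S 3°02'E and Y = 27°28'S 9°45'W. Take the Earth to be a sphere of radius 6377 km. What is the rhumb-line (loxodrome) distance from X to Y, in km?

Δψ = ln[tan(π/4+φ₂/2)/tan(π/4+φ₁/2)] = +1.7373;  Δφ = +0.8785 rad,  Δλ = -0.2231 rad
q = Δφ/Δψ = 0.5057
d = R·√(Δφ² + q²Δλ²) = 6377·0.88570 = 5648 km

5648 km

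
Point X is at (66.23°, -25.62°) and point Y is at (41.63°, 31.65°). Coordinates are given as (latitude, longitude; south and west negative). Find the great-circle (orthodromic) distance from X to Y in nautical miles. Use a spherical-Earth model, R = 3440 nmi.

2376 nmi

cos σ = sin φ₁ sin φ₂ + cos φ₁ cos φ₂ cos Δλ
      = sin(66.23°)sin(41.63°) + cos(66.23°)cos(41.63°)cos(57.27°) = 0.7709
σ = 39.569° → d = Rσ = 3440·0.69061 = 2376 nmi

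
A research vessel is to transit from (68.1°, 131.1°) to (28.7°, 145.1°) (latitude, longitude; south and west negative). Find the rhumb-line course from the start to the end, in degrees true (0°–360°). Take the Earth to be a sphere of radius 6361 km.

Meridional parts: M(φ₁)=+1.6426, M(φ₂)=+0.5233 → ΔM = -1.1193;  Δλ = +0.2443 rad
tan C = Δλ / ΔM = -0.2183 → C = 167.69°

167.7°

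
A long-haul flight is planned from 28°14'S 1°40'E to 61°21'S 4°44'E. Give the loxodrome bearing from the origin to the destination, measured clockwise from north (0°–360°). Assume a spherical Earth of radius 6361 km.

176.4°

Δψ = ln[tan(π/4+φ₂/2)/tan(π/4+φ₁/2)] = -0.8511
Δλ = +0.0535 rad (taken the short way round)
course = atan2(Δλ, Δψ) = 176.40°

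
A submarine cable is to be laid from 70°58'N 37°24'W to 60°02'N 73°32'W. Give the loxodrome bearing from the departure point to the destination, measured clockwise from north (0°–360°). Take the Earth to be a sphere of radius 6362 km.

233.4°

Δψ = ln[tan(π/4+φ₂/2)/tan(π/4+φ₁/2)] = -0.4678
Δλ = -0.6306 rad (taken the short way round)
course = atan2(Δλ, Δψ) = 233.43°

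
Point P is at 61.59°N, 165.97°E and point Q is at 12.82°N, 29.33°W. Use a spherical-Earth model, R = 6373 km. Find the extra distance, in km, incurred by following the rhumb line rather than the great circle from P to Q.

2988 km

Great circle: cos σ = sin φ₁ sin φ₂ + cos φ₁ cos φ₂ cos Δλ,  σ = 1.8259 rad → d_gc = 11636.2 km
Rhumb line: Δψ = -1.1482, q = Δφ/Δψ = 0.7413, d_rh = R√(Δφ²+q²Δλ²) = 14624.2 km
Excess = 14624.2 − 11636.2 = 2988.0 ≈ 2988 km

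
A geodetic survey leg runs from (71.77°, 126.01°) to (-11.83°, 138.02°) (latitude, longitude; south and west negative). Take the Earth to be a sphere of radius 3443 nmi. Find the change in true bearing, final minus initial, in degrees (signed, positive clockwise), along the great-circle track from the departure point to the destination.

+8.1°

At departure: θ₁ = atan2(sin Δλ cos φ₂, cos φ₁ sin φ₂ − sin φ₁ cos φ₂ cos Δλ) = 168.18°
At arrival: θ₂ = atan2(sin Δλ cos φ₁, −cos φ₂ sin φ₁ + sin φ₂ cos φ₁ cos Δλ) = 176.25°
Δθ = θ₂ − θ₁ = +8.1°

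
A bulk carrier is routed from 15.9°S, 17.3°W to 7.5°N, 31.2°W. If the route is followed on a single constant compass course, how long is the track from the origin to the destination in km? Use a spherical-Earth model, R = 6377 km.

Δψ = ln[tan(π/4+φ₂/2)/tan(π/4+φ₁/2)] = +0.4124;  Δφ = +0.4084 rad,  Δλ = -0.2426 rad
q = Δφ/Δψ = 0.9903
d = R·√(Δφ² + q²Δλ²) = 6377·0.47383 = 3022 km

3022 km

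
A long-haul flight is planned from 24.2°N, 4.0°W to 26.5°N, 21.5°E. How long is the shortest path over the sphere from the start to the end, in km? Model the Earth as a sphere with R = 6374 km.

cos σ = sin φ₁ sin φ₂ + cos φ₁ cos φ₂ cos Δλ
      = sin(24.20°)sin(26.50°) + cos(24.20°)cos(26.50°)cos(25.50°) = 0.9197
σ = 23.121° → d = Rσ = 6374·0.40354 = 2572 km

2572 km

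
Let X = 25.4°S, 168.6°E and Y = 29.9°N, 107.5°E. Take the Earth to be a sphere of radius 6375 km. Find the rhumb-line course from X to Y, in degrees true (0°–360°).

Δψ = ln[tan(π/4+φ₂/2)/tan(π/4+φ₁/2)] = +1.0059
Δλ = -1.0664 rad (taken the short way round)
course = atan2(Δλ, Δψ) = 313.33°

313.3°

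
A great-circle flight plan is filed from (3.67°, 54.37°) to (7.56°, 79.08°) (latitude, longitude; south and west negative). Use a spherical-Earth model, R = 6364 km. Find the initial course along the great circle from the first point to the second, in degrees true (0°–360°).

79.9°

N = sin Δλ·cos φ₂ = +0.4144;  D = cos φ₁ sin φ₂ − sin φ₁ cos φ₂ cos Δλ = +0.0737
initial course = atan2(N, D) = 79.92°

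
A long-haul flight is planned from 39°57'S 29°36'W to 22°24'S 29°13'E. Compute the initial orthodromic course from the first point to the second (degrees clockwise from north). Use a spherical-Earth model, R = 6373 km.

θ = atan2( sin Δλ·cos φ₂ ,  cos φ₁ sin φ₂ − sin φ₁ cos φ₂ cos Δλ )
  = atan2(+0.7910, +0.0153) = 88.89°

88.9°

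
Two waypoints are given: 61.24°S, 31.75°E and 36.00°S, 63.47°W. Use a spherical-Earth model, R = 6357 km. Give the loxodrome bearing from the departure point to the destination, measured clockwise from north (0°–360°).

292.5°

Δψ = ln[tan(π/4+φ₂/2)/tan(π/4+φ₁/2)] = +0.6868
Δλ = -1.6619 rad (taken the short way round)
course = atan2(Δλ, Δψ) = 292.45°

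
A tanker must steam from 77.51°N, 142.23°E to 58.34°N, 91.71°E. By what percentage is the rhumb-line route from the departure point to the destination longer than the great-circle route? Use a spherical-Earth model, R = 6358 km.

2.8%

Great circle: σ = 0.4436 rad → d_gc = Rσ = 2820.5 km
Rhumb: Δφ = -0.3346, Δλ = -0.8817, Δψ = -0.9521, q = Δφ/Δψ = 0.3514 → d_rh = R√(Δφ²+q²Δλ²) = 2899.4 km
Excess = (2899.4 − 2820.5) / 2820.5 = 78.9 / 2820.5 = 2.80% ≈ 2.8%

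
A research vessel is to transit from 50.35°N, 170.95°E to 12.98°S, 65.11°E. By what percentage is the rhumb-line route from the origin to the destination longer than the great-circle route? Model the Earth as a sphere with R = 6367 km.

Great circle: σ = 1.9205 rad → d_gc = Rσ = 12228.1 km
Rhumb: Δφ = -1.1053, Δλ = -1.8473, Δψ = -1.2487, q = Δφ/Δψ = 0.8852 → d_rh = R√(Δφ²+q²Δλ²) = 12566.2 km
Excess = (12566.2 − 12228.1) / 12228.1 = 338.1 / 12228.1 = 2.76% ≈ 2.8%

2.8%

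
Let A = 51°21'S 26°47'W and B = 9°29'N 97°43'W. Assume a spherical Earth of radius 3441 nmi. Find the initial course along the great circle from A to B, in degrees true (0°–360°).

θ = atan2( sin Δλ·cos φ₂ ,  cos φ₁ sin φ₂ − sin φ₁ cos φ₂ cos Δλ )
  = atan2(-0.9322, +0.3545) = 290.82°

290.8°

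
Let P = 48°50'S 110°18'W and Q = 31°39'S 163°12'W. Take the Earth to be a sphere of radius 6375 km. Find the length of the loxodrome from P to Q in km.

Δψ = ln[tan(π/4+φ₂/2)/tan(π/4+φ₁/2)] = +0.3965;  Δφ = +0.2999 rad,  Δλ = -0.9233 rad
q = Δφ/Δψ = 0.7563
d = R·√(Δφ² + q²Δλ²) = 6375·0.75996 = 4845 km

4845 km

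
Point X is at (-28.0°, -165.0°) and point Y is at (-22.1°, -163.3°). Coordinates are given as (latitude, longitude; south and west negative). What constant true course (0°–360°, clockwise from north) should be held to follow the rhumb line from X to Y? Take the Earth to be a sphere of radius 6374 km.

Meridional parts: M(φ₁)=-0.5094, M(φ₂)=-0.3957 → ΔM = +0.1137;  Δλ = +0.0297 rad
tan C = Δλ / ΔM = +0.2609 → C = 14.62°

14.6°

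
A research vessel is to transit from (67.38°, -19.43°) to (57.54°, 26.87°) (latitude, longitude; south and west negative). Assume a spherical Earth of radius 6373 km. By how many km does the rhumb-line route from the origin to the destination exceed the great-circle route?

Great circle: cos σ = sin φ₁ sin φ₂ + cos φ₁ cos φ₂ cos Δλ,  σ = 0.3989 rad → d_gc = 2542.4 km
Rhumb line: Δψ = -0.3753, q = Δφ/Δψ = 0.4576, d_rh = R√(Δφ²+q²Δλ²) = 2598.3 km
Excess = 2598.3 − 2542.4 = 55.9 ≈ 56 km

56 km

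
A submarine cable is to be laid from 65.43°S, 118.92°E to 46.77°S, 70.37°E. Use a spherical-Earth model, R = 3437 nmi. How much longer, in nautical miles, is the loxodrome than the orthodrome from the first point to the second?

41 nmi

Great circle: cos σ = sin φ₁ sin φ₂ + cos φ₁ cos φ₂ cos Δλ,  σ = 0.5526 rad → d_gc = 1899.3 nmi
Rhumb line: Δψ = +0.5986, q = Δφ/Δψ = 0.5441, d_rh = R√(Δφ²+q²Δλ²) = 1940.0 nmi
Excess = 1940.0 − 1899.3 = 40.7 ≈ 41 nmi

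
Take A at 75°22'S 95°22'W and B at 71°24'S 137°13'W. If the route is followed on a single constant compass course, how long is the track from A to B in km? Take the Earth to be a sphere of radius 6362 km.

1394 km

Δψ = ln[tan(π/4+φ₂/2)/tan(π/4+φ₁/2)] = +0.2432;  Δφ = +0.0692 rad,  Δλ = -0.7304 rad
q = Δφ/Δψ = 0.2846
d = R·√(Δφ² + q²Δλ²) = 6362·0.21912 = 1394 km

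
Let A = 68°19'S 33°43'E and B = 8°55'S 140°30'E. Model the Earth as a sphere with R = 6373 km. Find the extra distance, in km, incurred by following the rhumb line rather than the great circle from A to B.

Great circle: cos σ = sin φ₁ sin φ₂ + cos φ₁ cos φ₂ cos Δλ,  σ = 1.5322 rad → d_gc = 9764.4 km
Rhumb line: Δψ = +1.4965, q = Δφ/Δψ = 0.6927, d_rh = R√(Δφ²+q²Δλ²) = 10552.5 km
Excess = 10552.5 − 9764.4 = 788.1 ≈ 788 km

788 km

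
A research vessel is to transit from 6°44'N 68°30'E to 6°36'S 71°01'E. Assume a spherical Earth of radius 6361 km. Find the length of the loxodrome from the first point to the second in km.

1506 km

Rhumb course C = atan2(Δλ, Δψ) with Δψ = ln[tan(π/4+φ₂/2)/tan(π/4+φ₁/2)] = -0.2332, Δλ = +0.0439 → C = 169.33°
d = R·|Δφ| / |cos C| = 6361·0.23271 / 0.98273 = 1506 km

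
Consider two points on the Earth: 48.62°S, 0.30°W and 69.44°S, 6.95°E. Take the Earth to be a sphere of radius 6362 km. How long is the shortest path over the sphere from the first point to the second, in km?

Haversine: a = sin²(Δφ/2)+cos φ₁ cos φ₂ sin²(Δλ/2) = 0.03358;  σ = 2·atan2(√a,√(1−a))
σ = 21.117° → d = Rσ = 6362·0.36856 = 2345 km

2345 km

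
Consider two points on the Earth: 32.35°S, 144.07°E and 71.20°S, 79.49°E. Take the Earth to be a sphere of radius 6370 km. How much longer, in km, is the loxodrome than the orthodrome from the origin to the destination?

205 km

Great circle: cos σ = sin φ₁ sin φ₂ + cos φ₁ cos φ₂ cos Δλ,  σ = 0.8977 rad → d_gc = 5718.39 km
Rhumb line: Δψ = -1.2012, q = Δφ/Δψ = 0.5645, d_rh = R√(Δφ²+q²Δλ²) = 5922.92 km
Excess = 5922.92 − 5718.39 = 204.53 ≈ 205 km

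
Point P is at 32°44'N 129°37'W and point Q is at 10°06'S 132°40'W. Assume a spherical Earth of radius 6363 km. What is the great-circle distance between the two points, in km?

Haversine: a = sin²(Δφ/2)+cos φ₁ cos φ₂ sin²(Δλ/2) = 0.13392;  σ = 2·atan2(√a,√(1−a))
σ = 42.932° → d = Rσ = 6363·0.74931 = 4768 km

4768 km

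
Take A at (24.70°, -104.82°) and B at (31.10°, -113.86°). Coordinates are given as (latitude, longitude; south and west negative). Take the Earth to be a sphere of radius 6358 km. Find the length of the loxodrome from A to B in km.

Δψ = ln[tan(π/4+φ₂/2)/tan(π/4+φ₁/2)] = +0.1265;  Δφ = +0.1117 rad,  Δλ = -0.1578 rad
q = Δφ/Δψ = 0.8830
d = R·√(Δφ² + q²Δλ²) = 6358·0.17857 = 1135 km

1135 km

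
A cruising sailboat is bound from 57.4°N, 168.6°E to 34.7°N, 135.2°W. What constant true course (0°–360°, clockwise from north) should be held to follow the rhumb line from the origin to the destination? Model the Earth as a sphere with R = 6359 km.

Meridional parts: M(φ₁)=+1.2296, M(φ₂)=+0.6465 → ΔM = -0.5831;  Δλ = +0.9809 rad
tan C = Δλ / ΔM = -1.6822 → C = 120.73°

120.7°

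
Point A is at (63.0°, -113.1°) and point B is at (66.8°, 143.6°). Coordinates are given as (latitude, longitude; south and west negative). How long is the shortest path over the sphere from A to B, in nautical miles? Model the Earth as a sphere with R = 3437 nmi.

Haversine: a = sin²(Δφ/2)+cos φ₁ cos φ₂ sin²(Δλ/2) = 0.11109;  σ = 2·atan2(√a,√(1−a))
σ = 38.939° → d = Rσ = 3437·0.67962 = 2336 nmi

2336 nmi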